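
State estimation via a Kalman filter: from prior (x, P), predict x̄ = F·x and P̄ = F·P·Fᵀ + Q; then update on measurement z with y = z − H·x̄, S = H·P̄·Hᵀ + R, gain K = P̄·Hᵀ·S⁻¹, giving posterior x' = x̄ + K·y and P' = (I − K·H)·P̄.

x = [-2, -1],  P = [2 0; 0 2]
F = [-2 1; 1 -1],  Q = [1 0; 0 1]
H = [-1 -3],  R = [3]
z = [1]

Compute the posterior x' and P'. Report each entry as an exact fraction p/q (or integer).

x̄ = F·x = [3, -1]
P̄ = F·P·Fᵀ + Q = [11 -6; -6 5]
y = z − H·x̄ = [1]
S = H·P̄·Hᵀ + R = [23]
K = P̄·Hᵀ·S⁻¹ = [7/23; -9/23]
x' = x̄ + K·y = [76/23, -32/23]
P' = (I − K·H)·P̄ = [204/23 -75/23; -75/23 34/23]

x' = [76/23, -32/23]
P' = [204/23 -75/23; -75/23 34/23]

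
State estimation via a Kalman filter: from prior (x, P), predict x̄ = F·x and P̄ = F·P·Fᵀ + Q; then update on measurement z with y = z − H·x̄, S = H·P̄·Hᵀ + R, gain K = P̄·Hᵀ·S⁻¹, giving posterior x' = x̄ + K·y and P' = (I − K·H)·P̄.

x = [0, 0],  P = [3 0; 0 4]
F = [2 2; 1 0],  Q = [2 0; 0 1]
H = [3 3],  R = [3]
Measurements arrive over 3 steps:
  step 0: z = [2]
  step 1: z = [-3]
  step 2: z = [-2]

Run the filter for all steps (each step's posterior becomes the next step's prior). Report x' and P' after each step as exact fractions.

step 0: x̄ = F·x = [0, 0]
step 0: P̄ = F·P·Fᵀ + Q = [30 6; 6 4]
step 0: y = z − H·x̄ = [2]
step 0: S = H·P̄·Hᵀ + R = [417]
step 0: K = P̄·Hᵀ·S⁻¹ = [36/139; 10/139]
step 0: x' = x̄ + K·y = [72/139, 20/139]
step 0: P' = (I − K·H)·P̄ = [282/139 -246/139; -246/139 256/139]
step 1: x̄ = F·x = [184/139, 72/139]
step 1: P̄ = F·P·Fᵀ + Q = [462/139 72/139; 72/139 421/139]
step 1: y = z − H·x̄ = [-1185/139]
step 1: S = H·P̄·Hᵀ + R = [9660/139]
step 1: K = P̄·Hᵀ·S⁻¹ = [267/1610; 493/3220]
step 1: x' = x̄ + K·y = [-29/322, -507/644]
step 1: P' = (I − K·H)·P̄ = [1137/805 -2007/1610; -2007/1610 4507/3220]
step 2: x̄ = F·x = [-565/322, -29/322]
step 2: P̄ = F·P·Fᵀ + Q = [2637/805 267/805; 267/805 1942/805]
step 2: y = z − H·x̄ = [569/161]
step 2: S = H·P̄·Hᵀ + R = [48432/805]
step 2: K = P̄·Hᵀ·S⁻¹ = [363/2018; 2209/16144]
step 2: x' = x̄ + K·y = [-1129/1009, 6353/16144]
step 2: P' = (I − K·H)·P̄ = [1341/1009 -2319/2018; -2319/2018 20761/16144]

step 0: x' = [72/139, 20/139], P' = [282/139 -246/139; -246/139 256/139]
step 1: x' = [-29/322, -507/644], P' = [1137/805 -2007/1610; -2007/1610 4507/3220]
step 2: x' = [-1129/1009, 6353/16144], P' = [1341/1009 -2319/2018; -2319/2018 20761/16144]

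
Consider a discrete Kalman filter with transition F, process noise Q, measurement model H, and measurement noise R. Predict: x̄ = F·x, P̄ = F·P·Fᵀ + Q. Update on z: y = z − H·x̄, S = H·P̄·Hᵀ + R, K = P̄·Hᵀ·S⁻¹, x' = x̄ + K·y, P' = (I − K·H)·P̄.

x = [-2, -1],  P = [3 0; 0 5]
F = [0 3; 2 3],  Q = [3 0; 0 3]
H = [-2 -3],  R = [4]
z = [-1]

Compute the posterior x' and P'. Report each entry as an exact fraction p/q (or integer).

x̄ = F·x = [-3, -7]
P̄ = F·P·Fᵀ + Q = [48 45; 45 60]
y = z − H·x̄ = [-28]
S = H·P̄·Hᵀ + R = [1276]
K = P̄·Hᵀ·S⁻¹ = [-21/116; -135/638]
x' = x̄ + K·y = [60/29, -343/319]
P' = (I − K·H)·P̄ = [717/116 -225/58; -225/58 915/319]

x' = [60/29, -343/319]
P' = [717/116 -225/58; -225/58 915/319]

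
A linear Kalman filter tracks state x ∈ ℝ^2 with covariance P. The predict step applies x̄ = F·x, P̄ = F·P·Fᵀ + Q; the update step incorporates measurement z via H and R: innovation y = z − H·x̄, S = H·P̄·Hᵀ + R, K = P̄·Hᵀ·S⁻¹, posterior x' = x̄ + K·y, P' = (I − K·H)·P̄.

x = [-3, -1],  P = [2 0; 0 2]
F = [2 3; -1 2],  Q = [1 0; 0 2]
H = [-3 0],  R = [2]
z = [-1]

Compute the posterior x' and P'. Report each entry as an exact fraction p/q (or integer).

x' = [9/35, 131/35]
P' = [54/245 16/245; 16/245 2364/245]

x̄ = F·x = [-9, 1]
P̄ = F·P·Fᵀ + Q = [27 8; 8 12]
y = z − H·x̄ = [-28]
S = H·P̄·Hᵀ + R = [245]
K = P̄·Hᵀ·S⁻¹ = [-81/245; -24/245]
x' = x̄ + K·y = [9/35, 131/35]
P' = (I − K·H)·P̄ = [54/245 16/245; 16/245 2364/245]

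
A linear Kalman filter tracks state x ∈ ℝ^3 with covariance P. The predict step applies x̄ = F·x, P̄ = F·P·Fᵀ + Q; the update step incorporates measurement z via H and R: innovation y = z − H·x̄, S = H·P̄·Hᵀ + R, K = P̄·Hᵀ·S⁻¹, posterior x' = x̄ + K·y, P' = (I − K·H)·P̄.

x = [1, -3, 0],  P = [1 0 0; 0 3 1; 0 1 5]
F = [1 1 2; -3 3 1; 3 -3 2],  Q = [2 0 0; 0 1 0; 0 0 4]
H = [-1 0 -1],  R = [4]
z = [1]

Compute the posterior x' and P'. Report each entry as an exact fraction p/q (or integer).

x̄ = F·x = [-2, -12, 12]
P̄ = F·P·Fᵀ + Q = [30 23 10; 23 48 -23; 10 -23 48]
y = z − H·x̄ = [11]
S = H·P̄·Hᵀ + R = [102]
K = P̄·Hᵀ·S⁻¹ = [-20/51; 0; -29/51]
x' = x̄ + K·y = [-322/51, -12, 293/51]
P' = (I − K·H)·P̄ = [730/51 23 -650/51; 23 48 -23; -650/51 -23 766/51]

x' = [-322/51, -12, 293/51]
P' = [730/51 23 -650/51; 23 48 -23; -650/51 -23 766/51]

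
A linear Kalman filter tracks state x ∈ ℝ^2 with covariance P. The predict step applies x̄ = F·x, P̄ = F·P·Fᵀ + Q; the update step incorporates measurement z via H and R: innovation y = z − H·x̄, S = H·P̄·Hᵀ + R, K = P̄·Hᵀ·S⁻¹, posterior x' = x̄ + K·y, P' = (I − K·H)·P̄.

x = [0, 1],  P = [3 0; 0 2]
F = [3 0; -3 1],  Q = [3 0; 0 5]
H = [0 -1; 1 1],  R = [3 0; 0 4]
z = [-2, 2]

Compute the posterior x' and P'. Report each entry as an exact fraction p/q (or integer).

x̄ = F·x = [0, 1]
P̄ = F·P·Fᵀ + Q = [30 -27; -27 34]
y = z − H·x̄ = [-1, 1]
S = H·P̄·Hᵀ + R = [37 -7; -7 14]
K = P̄·Hᵀ·S⁻¹ = [57/67 300/469; -61/67 3/67]
x' = x̄ + K·y = [-99/469, 131/67]
P' = (I − K·H)·P̄ = [2397/469 -171/67; -171/67 183/67]

x' = [-99/469, 131/67]
P' = [2397/469 -171/67; -171/67 183/67]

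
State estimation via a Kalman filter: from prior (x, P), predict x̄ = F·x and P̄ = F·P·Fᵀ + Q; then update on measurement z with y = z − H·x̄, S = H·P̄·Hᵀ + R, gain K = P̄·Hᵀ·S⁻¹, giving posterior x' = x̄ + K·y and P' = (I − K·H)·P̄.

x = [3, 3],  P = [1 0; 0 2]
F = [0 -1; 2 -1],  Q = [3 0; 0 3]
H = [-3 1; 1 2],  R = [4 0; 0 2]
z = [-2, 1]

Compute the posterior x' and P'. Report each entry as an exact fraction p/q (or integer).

x̄ = F·x = [-3, 3]
P̄ = F·P·Fᵀ + Q = [5 2; 2 9]
y = z − H·x̄ = [-14, -2]
S = H·P̄·Hᵀ + R = [46 -7; -7 51]
K = P̄·Hᵀ·S⁻¹ = [-600/2297 323/2297; 293/2297 941/2297]
x' = x̄ + K·y = [863/2297, 907/2297]
P' = (I − K·H)·P̄ = [778/2297 -66/2297; -66/2297 974/2297]

x' = [863/2297, 907/2297]
P' = [778/2297 -66/2297; -66/2297 974/2297]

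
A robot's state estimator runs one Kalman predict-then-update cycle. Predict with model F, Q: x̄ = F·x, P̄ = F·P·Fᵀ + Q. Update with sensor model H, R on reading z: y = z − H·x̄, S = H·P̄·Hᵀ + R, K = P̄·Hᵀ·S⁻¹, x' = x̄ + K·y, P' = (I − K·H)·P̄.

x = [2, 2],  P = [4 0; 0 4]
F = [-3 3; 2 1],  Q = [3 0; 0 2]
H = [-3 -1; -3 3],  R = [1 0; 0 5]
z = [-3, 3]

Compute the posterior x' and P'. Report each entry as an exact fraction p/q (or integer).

x̄ = F·x = [0, 6]
P̄ = F·P·Fᵀ + Q = [75 -12; -12 22]
y = z − H·x̄ = [3, -15]
S = H·P̄·Hᵀ + R = [626 681; 681 1094]
K = P̄·Hᵀ·S⁻¹ = [-55281/221083 -18333/221083; -54146/221083 54318/221083]
x' = x̄ + K·y = [109152/221083, 349290/221083]
P' = (I − K·H)·P̄ = [21459/221083 -9096/221083; -9096/221083 81434/221083]

x' = [109152/221083, 349290/221083]
P' = [21459/221083 -9096/221083; -9096/221083 81434/221083]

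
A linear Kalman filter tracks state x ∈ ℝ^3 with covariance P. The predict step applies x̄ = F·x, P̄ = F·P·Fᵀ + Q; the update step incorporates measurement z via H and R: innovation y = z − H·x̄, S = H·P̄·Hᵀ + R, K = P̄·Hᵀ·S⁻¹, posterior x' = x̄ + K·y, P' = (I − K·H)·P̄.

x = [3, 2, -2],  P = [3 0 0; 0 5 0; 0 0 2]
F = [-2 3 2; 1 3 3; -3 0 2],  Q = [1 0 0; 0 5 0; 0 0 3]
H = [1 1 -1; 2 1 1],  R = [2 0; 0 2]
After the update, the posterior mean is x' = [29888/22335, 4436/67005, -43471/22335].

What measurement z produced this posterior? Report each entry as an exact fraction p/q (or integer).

z = [3, 1]

x̄ = F·x = [-4, 3, -13]
P̄ = F·P·Fᵀ + Q = [66 51 26; 51 71 3; 26 3 38]
S = H·P̄·Hᵀ + R = [221 292; 292 689]
K = P̄·Hᵀ·S⁻¹ = [557/22335 6539/22335; 30599/67005 4148/67005; -11119/22335 7727/22335]
x' − x̄ = [119228/22335, -196579/67005, 246884/22335] = K·y
y = (KᵀK)⁻¹·Kᵀ·(x' − x̄) = [-9, 19]
z = y + H·x̄ = [-9, 19] + [12, -18] = [3, 1]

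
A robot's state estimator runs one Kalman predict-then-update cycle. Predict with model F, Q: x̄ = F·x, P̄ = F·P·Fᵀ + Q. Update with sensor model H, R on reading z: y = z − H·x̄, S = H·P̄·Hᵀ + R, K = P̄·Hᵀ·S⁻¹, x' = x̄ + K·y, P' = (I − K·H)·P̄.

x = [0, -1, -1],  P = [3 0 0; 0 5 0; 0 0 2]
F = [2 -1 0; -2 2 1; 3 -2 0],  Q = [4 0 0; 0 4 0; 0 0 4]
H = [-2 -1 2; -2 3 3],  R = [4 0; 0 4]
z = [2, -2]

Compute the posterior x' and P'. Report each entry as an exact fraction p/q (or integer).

x' = [253/10855, -2502/2171, 5162/10855]
P' = [118731/10855 -6086/2171 107584/10855; -6086/2171 2896/2171 -6236/2171; 107584/10855 -6236/2171 102656/10855]

x̄ = F·x = [1, -3, 2]
P̄ = F·P·Fᵀ + Q = [21 -22 28; -22 38 -38; 28 -38 51]
y = z − H·x̄ = [-3, 3]
S = H·P̄·Hᵀ + R = [170 -30; -30 133]
K = P̄·Hᵀ·S⁻¹ = [2034/10855 -300/2171; -799/2171 538/2171; 5331/10855 -37/2171]
x' = x̄ + K·y = [253/10855, -2502/2171, 5162/10855]
P' = (I − K·H)·P̄ = [118731/10855 -6086/2171 107584/10855; -6086/2171 2896/2171 -6236/2171; 107584/10855 -6236/2171 102656/10855]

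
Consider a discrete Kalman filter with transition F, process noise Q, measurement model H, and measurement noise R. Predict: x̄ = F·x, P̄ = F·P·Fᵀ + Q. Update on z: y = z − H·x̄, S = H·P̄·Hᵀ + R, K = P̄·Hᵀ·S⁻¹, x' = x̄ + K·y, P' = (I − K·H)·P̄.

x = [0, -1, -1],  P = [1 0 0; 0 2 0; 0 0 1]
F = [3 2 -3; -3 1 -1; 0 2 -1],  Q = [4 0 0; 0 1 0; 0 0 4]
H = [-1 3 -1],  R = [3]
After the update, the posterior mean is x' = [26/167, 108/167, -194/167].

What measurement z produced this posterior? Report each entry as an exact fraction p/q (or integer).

x̄ = F·x = [1, 0, -1]
P̄ = F·P·Fᵀ + Q = [30 -2 11; -2 13 5; 11 5 13]
S = H·P̄·Hᵀ + R = [167]
K = P̄·Hᵀ·S⁻¹ = [-47/167; 36/167; -9/167]
x' − x̄ = [-141/167, 108/167, -27/167] = K·y
y = (KᵀK)⁻¹·Kᵀ·(x' − x̄) = [3]
z = y + H·x̄ = [3] + [0] = [3]

z = [3]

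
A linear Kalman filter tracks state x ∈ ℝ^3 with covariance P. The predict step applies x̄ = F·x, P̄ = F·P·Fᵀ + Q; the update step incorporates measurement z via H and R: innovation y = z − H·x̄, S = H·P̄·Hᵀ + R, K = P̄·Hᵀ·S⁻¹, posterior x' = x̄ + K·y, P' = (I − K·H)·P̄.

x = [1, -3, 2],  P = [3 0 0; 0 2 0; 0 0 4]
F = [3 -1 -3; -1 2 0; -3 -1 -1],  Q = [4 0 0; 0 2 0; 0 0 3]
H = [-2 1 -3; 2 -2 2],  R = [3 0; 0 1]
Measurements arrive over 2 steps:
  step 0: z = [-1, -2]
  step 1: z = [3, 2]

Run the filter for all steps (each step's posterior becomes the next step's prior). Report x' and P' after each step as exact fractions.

step 0: x' = [-112824/13615, -7037/2723, 13094/2723], P' = [218311/13615 18877/2723 -23845/2723; 18877/2723 11315/2723 -8063/2723; -23845/2723 -8063/2723 30019/5446]
step 1: x' = [6524453203/1131653761, 325410926/1131653761, -5180535813/1131653761], P' = [15867517685/1131653761 4977113623/1131653761 -10135791486/1131653761; 4977113623/1131653761 2451293687/1131653761 -2564923257/1131653761; -10135791486/1131653761 -2564923257/1131653761 7058241384/1131653761]

step 0: x̄ = F·x = [0, -7, -2]
step 0: P̄ = F·P·Fᵀ + Q = [69 -13 -13; -13 13 5; -13 5 36]
step 0: y = z − H·x̄ = [0, -12]
step 0: S = H·P̄·Hᵀ + R = [482 -426; -426 433]
step 0: K = P̄·Hᵀ·S⁻¹ = [5146/13615 9402/13615; -750/2723 -1002/2723; -3601/5446 -1545/2723]
step 0: x' = x̄ + K·y = [-112824/13615, -7037/2723, 13094/2723]
step 0: P' = (I − K·H)·P̄ = [218311/13615 18877/2723 -23845/2723; 18877/2723 11315/2723 -8063/2723; -23845/2723 -8063/2723 30019/5446]
step 1: x̄ = F·x = [-499697/13615, 42454/13615, 308187/13615]
step 1: P̄ = F·P·Fᵀ + Q = [8178223/27230 -223173/13615 -5119383/27230; -223173/13615 94301/13615 31263/13615; -5119383/27230 31263/13615 3815193/27230]
step 1: y = z − H·x̄ = [-76442/13615, 495158/13615]
step 1: S = H·P̄·Hᵀ + R = [7297553/27230 -3482646/13615; -3482646/13615 5435399/13615]
step 1: K = P̄·Hᵀ·S⁻¹ = [1216484237/1131653761 1509225152/1131653761; 63945404/1131653761 -78206642/1131653761; -1156021479/1131653761 -1025253690/1131653761]
step 1: x' = x̄ + K·y = [6524453203/1131653761, 325410926/1131653761, -5180535813/1131653761]
step 1: P' = (I − K·H)·P̄ = [15867517685/1131653761 4977113623/1131653761 -10135791486/1131653761; 4977113623/1131653761 2451293687/1131653761 -2564923257/1131653761; -10135791486/1131653761 -2564923257/1131653761 7058241384/1131653761]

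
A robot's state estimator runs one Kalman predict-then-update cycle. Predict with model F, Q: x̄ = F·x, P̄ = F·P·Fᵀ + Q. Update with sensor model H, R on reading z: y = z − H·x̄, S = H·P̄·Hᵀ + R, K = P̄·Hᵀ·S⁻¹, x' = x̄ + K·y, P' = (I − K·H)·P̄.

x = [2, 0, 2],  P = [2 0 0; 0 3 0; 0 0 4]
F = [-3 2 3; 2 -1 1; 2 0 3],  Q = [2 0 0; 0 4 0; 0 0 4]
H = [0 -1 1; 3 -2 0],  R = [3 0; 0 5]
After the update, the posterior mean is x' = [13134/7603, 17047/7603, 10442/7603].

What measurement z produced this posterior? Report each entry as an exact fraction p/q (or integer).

z = [-2, 1]

x̄ = F·x = [0, 6, 10]
P̄ = F·P·Fᵀ + Q = [68 -6 24; -6 19 20; 24 20 48]
S = H·P̄·Hᵀ + R = [30 88; 88 765]
K = P̄·Hᵀ·S⁻¹ = [1971/7603 1920/7603; 5693/15206 -884/7603; 9302/7603 -752/7603]
x' − x̄ = [13134/7603, -28571/7603, -65588/7603] = K·y
y = (KᵀK)⁻¹·Kᵀ·(x' − x̄) = [-6, 13]
z = y + H·x̄ = [-6, 13] + [4, -12] = [-2, 1]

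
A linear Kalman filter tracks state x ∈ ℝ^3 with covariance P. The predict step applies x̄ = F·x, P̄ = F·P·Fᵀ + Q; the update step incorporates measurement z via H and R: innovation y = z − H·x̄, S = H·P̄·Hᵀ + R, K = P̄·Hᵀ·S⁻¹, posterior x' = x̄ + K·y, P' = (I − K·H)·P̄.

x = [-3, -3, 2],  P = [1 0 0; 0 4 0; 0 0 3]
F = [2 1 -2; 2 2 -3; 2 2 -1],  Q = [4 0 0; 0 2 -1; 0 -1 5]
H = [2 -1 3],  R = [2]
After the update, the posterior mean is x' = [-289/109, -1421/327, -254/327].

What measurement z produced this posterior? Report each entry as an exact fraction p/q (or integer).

x̄ = F·x = [-13, -18, -14]
P̄ = F·P·Fᵀ + Q = [24 30 18; 30 49 28; 18 28 28]
S = H·P̄·Hᵀ + R = [327]
K = P̄·Hᵀ·S⁻¹ = [24/109; 95/327; 92/327]
x' − x̄ = [1128/109, 4465/327, 4324/327] = K·y
y = (KᵀK)⁻¹·Kᵀ·(x' − x̄) = [47]
z = y + H·x̄ = [47] + [-50] = [-3]

z = [-3]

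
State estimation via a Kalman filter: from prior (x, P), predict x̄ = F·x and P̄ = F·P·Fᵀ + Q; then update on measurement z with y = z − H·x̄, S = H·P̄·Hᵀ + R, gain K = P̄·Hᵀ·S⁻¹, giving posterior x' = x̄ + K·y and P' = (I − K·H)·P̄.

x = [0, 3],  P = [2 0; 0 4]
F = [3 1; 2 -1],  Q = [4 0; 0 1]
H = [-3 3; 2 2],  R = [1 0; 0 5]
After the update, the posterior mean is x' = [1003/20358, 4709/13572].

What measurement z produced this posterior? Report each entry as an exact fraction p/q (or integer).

x̄ = F·x = [3, -3]
P̄ = F·P·Fᵀ + Q = [26 8; 8 13]
S = H·P̄·Hᵀ + R = [208 -78; -78 225]
K = P̄·Hᵀ·S⁻¹ = [-1141/6786 191/783; 739/4524 127/522]
x' − x̄ = [-60071/20358, 45425/13572] = K·y
y = (KᵀK)⁻¹·Kᵀ·(x' − x̄) = [19, 1]
z = y + H·x̄ = [19, 1] + [-18, 0] = [1, 1]

z = [1, 1]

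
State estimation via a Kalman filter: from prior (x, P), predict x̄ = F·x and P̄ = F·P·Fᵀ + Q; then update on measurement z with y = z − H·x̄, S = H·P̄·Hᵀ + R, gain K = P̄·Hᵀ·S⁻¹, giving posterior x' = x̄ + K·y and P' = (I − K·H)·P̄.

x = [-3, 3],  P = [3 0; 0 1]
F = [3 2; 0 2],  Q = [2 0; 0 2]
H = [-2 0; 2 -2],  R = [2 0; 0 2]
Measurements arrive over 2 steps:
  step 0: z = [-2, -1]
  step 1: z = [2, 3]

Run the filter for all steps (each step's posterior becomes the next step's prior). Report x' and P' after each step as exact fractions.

step 0: x̄ = F·x = [-3, 6]
step 0: P̄ = F·P·Fᵀ + Q = [33 4; 4 6]
step 0: y = z − H·x̄ = [-8, 17]
step 0: S = H·P̄·Hᵀ + R = [134 -116; -116 126]
step 0: K = P̄·Hᵀ·S⁻¹ = [-397/857 29/857; -368/857 -366/857]
step 0: x' = x̄ + K·y = [1098/857, 1864/857]
step 0: P' = (I − K·H)·P̄ = [397/857 368/857; 368/857 734/857]
step 1: x̄ = F·x = [7022/857, 3728/857]
step 1: P̄ = F·P·Fᵀ + Q = [12639/857 5144/857; 5144/857 4650/857]
step 1: y = z − H·x̄ = [15758/857, -4017/857]
step 1: S = H·P̄·Hᵀ + R = [52270/857 -29980/857; -29980/857 29718/857]
step 1: K = P̄·Hᵀ·S⁻¹ = [-88043/190945 1499/38189; -80548/190945 -14982/38189]
step 1: x' = x̄ + K·y = [-89467/190945, -299322/190945]
step 1: P' = (I − K·H)·P̄ = [88043/190945 80548/190945; 80548/190945 155458/190945]

step 0: x' = [1098/857, 1864/857], P' = [397/857 368/857; 368/857 734/857]
step 1: x' = [-89467/190945, -299322/190945], P' = [88043/190945 80548/190945; 80548/190945 155458/190945]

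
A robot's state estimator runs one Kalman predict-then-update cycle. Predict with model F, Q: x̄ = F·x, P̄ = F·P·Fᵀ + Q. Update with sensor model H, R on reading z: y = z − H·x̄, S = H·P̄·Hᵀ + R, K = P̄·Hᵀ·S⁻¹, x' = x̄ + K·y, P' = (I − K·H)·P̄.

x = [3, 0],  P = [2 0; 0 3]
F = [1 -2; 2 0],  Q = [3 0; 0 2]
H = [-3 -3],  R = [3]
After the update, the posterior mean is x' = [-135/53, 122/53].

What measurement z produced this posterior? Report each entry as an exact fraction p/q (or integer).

x̄ = F·x = [3, 6]
P̄ = F·P·Fᵀ + Q = [17 4; 4 10]
S = H·P̄·Hᵀ + R = [318]
K = P̄·Hᵀ·S⁻¹ = [-21/106; -7/53]
x' − x̄ = [-294/53, -196/53] = K·y
y = (KᵀK)⁻¹·Kᵀ·(x' − x̄) = [28]
z = y + H·x̄ = [28] + [-27] = [1]

z = [1]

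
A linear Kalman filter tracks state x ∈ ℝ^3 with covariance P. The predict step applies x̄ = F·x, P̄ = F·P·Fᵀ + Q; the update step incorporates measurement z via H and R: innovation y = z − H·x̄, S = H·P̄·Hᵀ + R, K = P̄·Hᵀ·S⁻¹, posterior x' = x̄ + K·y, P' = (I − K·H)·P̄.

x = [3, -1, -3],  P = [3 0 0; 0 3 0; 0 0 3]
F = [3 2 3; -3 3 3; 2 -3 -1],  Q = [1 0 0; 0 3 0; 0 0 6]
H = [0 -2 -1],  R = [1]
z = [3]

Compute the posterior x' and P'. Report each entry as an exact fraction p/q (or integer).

x̄ = F·x = [-2, -21, 12]
P̄ = F·P·Fᵀ + Q = [67 18 -9; 18 84 -54; -9 -54 48]
y = z − H·x̄ = [-27]
S = H·P̄·Hᵀ + R = [169]
K = P̄·Hᵀ·S⁻¹ = [-27/169; -114/169; 60/169]
x' = x̄ + K·y = [391/169, -471/169, 408/169]
P' = (I − K·H)·P̄ = [10594/169 -36/169 99/169; -36/169 1200/169 -2286/169; 99/169 -2286/169 4512/169]

x' = [391/169, -471/169, 408/169]
P' = [10594/169 -36/169 99/169; -36/169 1200/169 -2286/169; 99/169 -2286/169 4512/169]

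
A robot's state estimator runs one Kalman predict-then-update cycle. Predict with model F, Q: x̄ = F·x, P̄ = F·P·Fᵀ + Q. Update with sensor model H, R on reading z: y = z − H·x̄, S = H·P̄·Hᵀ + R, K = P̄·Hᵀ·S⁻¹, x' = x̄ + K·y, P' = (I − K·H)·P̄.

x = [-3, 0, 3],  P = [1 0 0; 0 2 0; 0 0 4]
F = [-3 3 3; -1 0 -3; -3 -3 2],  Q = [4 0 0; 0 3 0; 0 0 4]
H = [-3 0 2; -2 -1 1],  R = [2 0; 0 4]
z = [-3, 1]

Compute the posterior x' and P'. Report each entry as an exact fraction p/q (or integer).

x̄ = F·x = [18, -6, 15]
P̄ = F·P·Fᵀ + Q = [67 -33 15; -33 40 -21; 15 -21 47]
y = z − H·x̄ = [21, 16]
S = H·P̄·Hᵀ + R = [613 334; 334 209]
K = P̄·Hᵀ·S⁻¹ = [-7015/16561 4396/16561; 10243/16561 -15973/16561; -2451/16561 6928/16561]
x' = x̄ + K·y = [221119/16561, -139831/16561, 307792/16561]
P' = (I − K·H)·P̄ = [288078/16561 -168638/16561 425102/16561; -168638/16561 158454/16561 -242714/16561; 425102/16561 -242714/16561 635202/16561]

x' = [221119/16561, -139831/16561, 307792/16561]
P' = [288078/16561 -168638/16561 425102/16561; -168638/16561 158454/16561 -242714/16561; 425102/16561 -242714/16561 635202/16561]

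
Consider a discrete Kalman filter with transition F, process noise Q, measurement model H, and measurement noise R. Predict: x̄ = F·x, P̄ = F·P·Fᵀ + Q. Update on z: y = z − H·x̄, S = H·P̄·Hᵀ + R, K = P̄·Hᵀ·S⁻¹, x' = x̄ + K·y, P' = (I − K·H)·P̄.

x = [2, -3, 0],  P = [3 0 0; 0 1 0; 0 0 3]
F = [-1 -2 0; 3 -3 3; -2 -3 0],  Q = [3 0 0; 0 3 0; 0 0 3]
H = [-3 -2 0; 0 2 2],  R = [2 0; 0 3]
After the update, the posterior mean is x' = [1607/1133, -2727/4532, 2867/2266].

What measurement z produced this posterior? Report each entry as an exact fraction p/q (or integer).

x̄ = F·x = [4, 15, 5]
P̄ = F·P·Fᵀ + Q = [10 -3 12; -3 66 -9; 12 -9 24]
S = H·P̄·Hᵀ + R = [320 -282; -282 291]
K = P̄·Hᵀ·S⁻¹ = [-159/1133 -84/1133; -1215/4532 299/2266; 537/2266 377/1133]
x' − x̄ = [-2925/1133, -70707/4532, -8463/2266] = K·y
y = (KᵀK)⁻¹·Kᵀ·(x' − x̄) = [39, -39]
z = y + H·x̄ = [39, -39] + [-42, 40] = [-3, 1]

z = [-3, 1]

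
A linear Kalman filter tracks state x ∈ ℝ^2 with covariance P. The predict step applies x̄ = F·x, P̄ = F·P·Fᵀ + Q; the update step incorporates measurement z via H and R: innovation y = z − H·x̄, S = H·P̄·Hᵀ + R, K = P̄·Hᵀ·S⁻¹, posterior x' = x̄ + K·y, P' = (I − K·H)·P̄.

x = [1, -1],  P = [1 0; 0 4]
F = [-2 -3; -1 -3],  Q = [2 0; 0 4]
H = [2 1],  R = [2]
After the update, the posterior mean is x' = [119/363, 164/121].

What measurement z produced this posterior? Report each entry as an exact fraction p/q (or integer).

x̄ = F·x = [1, 2]
P̄ = F·P·Fᵀ + Q = [42 38; 38 41]
S = H·P̄·Hᵀ + R = [363]
K = P̄·Hᵀ·S⁻¹ = [122/363; 39/121]
x' − x̄ = [-244/363, -78/121] = K·y
y = (KᵀK)⁻¹·Kᵀ·(x' − x̄) = [-2]
z = y + H·x̄ = [-2] + [4] = [2]

z = [2]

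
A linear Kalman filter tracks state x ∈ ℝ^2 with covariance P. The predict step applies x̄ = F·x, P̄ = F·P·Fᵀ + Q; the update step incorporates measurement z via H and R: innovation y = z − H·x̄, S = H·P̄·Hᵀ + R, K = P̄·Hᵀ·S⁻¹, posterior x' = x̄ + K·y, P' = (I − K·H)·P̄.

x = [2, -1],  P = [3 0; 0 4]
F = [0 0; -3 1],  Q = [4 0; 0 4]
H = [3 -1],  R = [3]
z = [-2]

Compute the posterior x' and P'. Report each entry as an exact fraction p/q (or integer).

x' = [-54/37, -203/74]
P' = [76/37 210/37; 210/37 1365/74]

x̄ = F·x = [0, -7]
P̄ = F·P·Fᵀ + Q = [4 0; 0 35]
y = z − H·x̄ = [-9]
S = H·P̄·Hᵀ + R = [74]
K = P̄·Hᵀ·S⁻¹ = [6/37; -35/74]
x' = x̄ + K·y = [-54/37, -203/74]
P' = (I − K·H)·P̄ = [76/37 210/37; 210/37 1365/74]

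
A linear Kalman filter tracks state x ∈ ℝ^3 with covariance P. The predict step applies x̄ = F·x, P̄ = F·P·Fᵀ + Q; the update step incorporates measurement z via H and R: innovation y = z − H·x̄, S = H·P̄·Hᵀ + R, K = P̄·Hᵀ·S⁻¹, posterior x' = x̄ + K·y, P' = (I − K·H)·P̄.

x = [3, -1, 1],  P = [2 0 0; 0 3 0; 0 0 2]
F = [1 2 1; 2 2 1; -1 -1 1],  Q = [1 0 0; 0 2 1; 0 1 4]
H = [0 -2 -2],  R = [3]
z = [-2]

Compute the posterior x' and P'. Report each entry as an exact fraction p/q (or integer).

x' = [10/29, 77/29, -45/29]
P' = [301/29 250/29 -238/29; 250/29 932/87 -881/87; -238/29 -881/87 893/87]

x̄ = F·x = [2, 5, -1]
P̄ = F·P·Fᵀ + Q = [17 18 -6; 18 24 -7; -6 -7 11]
y = z − H·x̄ = [6]
S = H·P̄·Hᵀ + R = [87]
K = P̄·Hᵀ·S⁻¹ = [-8/29; -34/87; -8/87]
x' = x̄ + K·y = [10/29, 77/29, -45/29]
P' = (I − K·H)·P̄ = [301/29 250/29 -238/29; 250/29 932/87 -881/87; -238/29 -881/87 893/87]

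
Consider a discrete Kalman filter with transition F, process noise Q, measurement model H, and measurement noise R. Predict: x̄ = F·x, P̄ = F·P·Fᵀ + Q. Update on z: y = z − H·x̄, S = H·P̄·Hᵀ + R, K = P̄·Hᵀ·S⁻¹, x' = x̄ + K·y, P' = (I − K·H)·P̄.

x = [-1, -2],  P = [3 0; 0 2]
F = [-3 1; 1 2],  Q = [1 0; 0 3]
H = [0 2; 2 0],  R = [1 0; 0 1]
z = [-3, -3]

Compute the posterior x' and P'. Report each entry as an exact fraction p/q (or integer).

x' = [-9673/6497, -10119/6497]
P' = [1610/6497 -5/6497; -5/6497 1594/6497]

x̄ = F·x = [1, -5]
P̄ = F·P·Fᵀ + Q = [30 -5; -5 14]
y = z − H·x̄ = [7, -5]
S = H·P̄·Hᵀ + R = [57 -20; -20 121]
K = P̄·Hᵀ·S⁻¹ = [-10/6497 3220/6497; 3188/6497 -10/6497]
x' = x̄ + K·y = [-9673/6497, -10119/6497]
P' = (I − K·H)·P̄ = [1610/6497 -5/6497; -5/6497 1594/6497]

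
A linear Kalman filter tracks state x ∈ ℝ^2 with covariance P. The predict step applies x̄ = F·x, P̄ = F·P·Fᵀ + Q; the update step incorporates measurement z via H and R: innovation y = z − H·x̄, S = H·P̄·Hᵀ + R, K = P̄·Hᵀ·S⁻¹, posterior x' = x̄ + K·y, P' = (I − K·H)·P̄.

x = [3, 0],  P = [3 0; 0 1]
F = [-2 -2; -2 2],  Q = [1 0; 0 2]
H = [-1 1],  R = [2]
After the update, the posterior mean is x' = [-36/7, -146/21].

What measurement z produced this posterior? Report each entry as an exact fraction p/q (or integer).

x̄ = F·x = [-6, -6]
P̄ = F·P·Fᵀ + Q = [17 8; 8 18]
S = H·P̄·Hᵀ + R = [21]
K = P̄·Hᵀ·S⁻¹ = [-3/7; 10/21]
x' − x̄ = [6/7, -20/21] = K·y
y = (KᵀK)⁻¹·Kᵀ·(x' − x̄) = [-2]
z = y + H·x̄ = [-2] + [0] = [-2]

z = [-2]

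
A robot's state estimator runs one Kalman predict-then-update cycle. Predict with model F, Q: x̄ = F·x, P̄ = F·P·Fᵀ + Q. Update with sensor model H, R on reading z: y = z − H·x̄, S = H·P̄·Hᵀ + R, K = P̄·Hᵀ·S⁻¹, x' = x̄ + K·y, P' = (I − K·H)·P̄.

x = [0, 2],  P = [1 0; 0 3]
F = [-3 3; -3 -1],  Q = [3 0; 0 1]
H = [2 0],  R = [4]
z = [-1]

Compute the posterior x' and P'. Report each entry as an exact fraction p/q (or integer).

x̄ = F·x = [6, -2]
P̄ = F·P·Fᵀ + Q = [39 0; 0 13]
y = z − H·x̄ = [-13]
S = H·P̄·Hᵀ + R = [160]
K = P̄·Hᵀ·S⁻¹ = [39/80; 0]
x' = x̄ + K·y = [-27/80, -2]
P' = (I − K·H)·P̄ = [39/40 0; 0 13]

x' = [-27/80, -2]
P' = [39/40 0; 0 13]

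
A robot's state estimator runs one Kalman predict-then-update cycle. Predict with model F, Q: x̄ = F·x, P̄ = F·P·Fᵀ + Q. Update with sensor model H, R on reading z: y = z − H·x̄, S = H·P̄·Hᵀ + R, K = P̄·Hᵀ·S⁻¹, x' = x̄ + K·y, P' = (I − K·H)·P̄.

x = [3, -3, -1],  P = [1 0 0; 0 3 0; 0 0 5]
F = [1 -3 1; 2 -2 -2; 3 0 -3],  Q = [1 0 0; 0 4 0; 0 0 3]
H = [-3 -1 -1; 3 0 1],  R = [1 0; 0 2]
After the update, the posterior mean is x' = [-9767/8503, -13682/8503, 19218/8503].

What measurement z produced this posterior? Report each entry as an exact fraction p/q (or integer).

x̄ = F·x = [11, 14, 12]
P̄ = F·P·Fᵀ + Q = [34 10 -12; 10 40 36; -12 36 57]
S = H·P̄·Hᵀ + R = [464 -357; -357 293]
K = P̄·Hᵀ·S⁻¹ = [2830/8503 6060/8503; -7496/8503 -7218/8503; -9204/8503 -10605/8503]
x' − x̄ = [-103300/8503, -132724/8503, -82818/8503] = K·y
y = (KᵀK)⁻¹·Kᵀ·(x' − x̄) = [62, -46]
z = y + H·x̄ = [62, -46] + [-59, 45] = [3, -1]

z = [3, -1]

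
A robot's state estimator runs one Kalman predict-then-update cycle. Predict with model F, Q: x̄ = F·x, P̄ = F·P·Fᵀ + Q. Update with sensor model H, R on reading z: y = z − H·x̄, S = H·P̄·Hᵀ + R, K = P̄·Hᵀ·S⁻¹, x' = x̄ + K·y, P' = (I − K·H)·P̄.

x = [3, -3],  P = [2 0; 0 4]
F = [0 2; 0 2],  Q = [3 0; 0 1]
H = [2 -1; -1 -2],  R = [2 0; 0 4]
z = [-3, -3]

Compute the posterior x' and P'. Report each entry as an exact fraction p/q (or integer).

x̄ = F·x = [-6, -6]
P̄ = F·P·Fᵀ + Q = [19 16; 16 17]
y = z − H·x̄ = [3, -21]
S = H·P̄·Hᵀ + R = [31 -52; -52 155]
K = P̄·Hᵀ·S⁻¹ = [758/2101 -437/2101; -25/191 -70/191]
x' = x̄ + K·y = [-105/191, 249/191]
P' = (I − K·H)·P̄ = [956/2101 36/191; 36/191 122/191]

x' = [-105/191, 249/191]
P' = [956/2101 36/191; 36/191 122/191]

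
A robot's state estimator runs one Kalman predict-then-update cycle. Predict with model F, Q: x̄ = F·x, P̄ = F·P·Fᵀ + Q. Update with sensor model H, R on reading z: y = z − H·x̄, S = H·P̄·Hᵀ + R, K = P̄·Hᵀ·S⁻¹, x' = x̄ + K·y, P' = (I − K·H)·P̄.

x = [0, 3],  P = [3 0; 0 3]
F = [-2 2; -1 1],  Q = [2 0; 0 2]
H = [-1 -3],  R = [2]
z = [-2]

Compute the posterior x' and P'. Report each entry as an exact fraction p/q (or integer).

x' = [113/86, 12/43]
P' = [157/43 -42/43; -42/43 20/43]

x̄ = F·x = [6, 3]
P̄ = F·P·Fᵀ + Q = [26 12; 12 8]
y = z − H·x̄ = [13]
S = H·P̄·Hᵀ + R = [172]
K = P̄·Hᵀ·S⁻¹ = [-31/86; -9/43]
x' = x̄ + K·y = [113/86, 12/43]
P' = (I − K·H)·P̄ = [157/43 -42/43; -42/43 20/43]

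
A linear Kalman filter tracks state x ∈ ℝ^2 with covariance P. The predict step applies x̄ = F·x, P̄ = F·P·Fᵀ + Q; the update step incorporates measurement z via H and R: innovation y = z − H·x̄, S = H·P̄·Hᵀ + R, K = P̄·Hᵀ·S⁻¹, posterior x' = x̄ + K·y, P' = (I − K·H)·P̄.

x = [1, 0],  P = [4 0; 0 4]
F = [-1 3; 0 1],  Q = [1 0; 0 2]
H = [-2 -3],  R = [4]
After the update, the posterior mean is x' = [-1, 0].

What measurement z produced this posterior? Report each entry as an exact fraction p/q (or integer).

z = [2]

x̄ = F·x = [-1, 0]
P̄ = F·P·Fᵀ + Q = [41 12; 12 6]
S = H·P̄·Hᵀ + R = [366]
K = P̄·Hᵀ·S⁻¹ = [-59/183; -7/61]
x' − x̄ = [0, 0] = K·y
y = (KᵀK)⁻¹·Kᵀ·(x' − x̄) = [0]
z = y + H·x̄ = [0] + [2] = [2]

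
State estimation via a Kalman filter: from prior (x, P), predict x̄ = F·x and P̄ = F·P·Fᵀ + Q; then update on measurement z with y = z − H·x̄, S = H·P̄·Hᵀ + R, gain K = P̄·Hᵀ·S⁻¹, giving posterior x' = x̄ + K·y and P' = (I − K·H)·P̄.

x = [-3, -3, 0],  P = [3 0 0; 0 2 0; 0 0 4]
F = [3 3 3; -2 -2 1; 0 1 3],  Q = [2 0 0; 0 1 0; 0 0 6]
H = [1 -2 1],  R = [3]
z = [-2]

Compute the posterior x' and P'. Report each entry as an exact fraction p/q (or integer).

x̄ = F·x = [-18, 12, -3]
P̄ = F·P·Fᵀ + Q = [83 -18 42; -18 25 8; 42 8 44]
y = z − H·x̄ = [43]
S = H·P̄·Hᵀ + R = [354]
K = P̄·Hᵀ·S⁻¹ = [161/354; -10/59; 35/177]
x' = x̄ + K·y = [551/354, 278/59, 974/177]
P' = (I − K·H)·P̄ = [3461/354 548/59 1799/177; 548/59 875/59 1172/59; 1799/177 1172/59 5338/177]

x' = [551/354, 278/59, 974/177]
P' = [3461/354 548/59 1799/177; 548/59 875/59 1172/59; 1799/177 1172/59 5338/177]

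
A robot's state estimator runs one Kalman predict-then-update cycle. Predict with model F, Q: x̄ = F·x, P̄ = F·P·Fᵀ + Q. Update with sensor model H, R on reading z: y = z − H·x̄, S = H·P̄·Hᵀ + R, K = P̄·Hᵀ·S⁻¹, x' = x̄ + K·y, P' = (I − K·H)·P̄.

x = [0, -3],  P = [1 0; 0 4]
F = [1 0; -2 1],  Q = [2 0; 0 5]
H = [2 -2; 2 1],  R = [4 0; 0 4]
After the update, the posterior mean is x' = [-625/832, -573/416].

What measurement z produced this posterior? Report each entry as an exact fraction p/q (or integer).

x̄ = F·x = [0, -3]
P̄ = F·P·Fᵀ + Q = [3 -2; -2 13]
S = H·P̄·Hᵀ + R = [84 -10; -10 21]
K = P̄·Hᵀ·S⁻¹ = [125/832 109/416; -135/416 57/208]
x' − x̄ = [-625/832, 675/416] = K·y
y = (KᵀK)⁻¹·Kᵀ·(x' − x̄) = [-5, 0]
z = y + H·x̄ = [-5, 0] + [6, -3] = [1, -3]

z = [1, -3]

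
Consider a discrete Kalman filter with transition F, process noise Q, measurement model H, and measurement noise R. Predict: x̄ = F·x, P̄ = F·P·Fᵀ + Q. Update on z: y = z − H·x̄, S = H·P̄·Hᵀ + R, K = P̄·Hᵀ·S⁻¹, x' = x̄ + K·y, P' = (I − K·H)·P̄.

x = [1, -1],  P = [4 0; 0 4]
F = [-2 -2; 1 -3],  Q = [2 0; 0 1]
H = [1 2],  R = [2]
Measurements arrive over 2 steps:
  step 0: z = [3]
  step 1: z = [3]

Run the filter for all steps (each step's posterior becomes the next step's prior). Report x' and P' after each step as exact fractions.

step 0: x' = [-5/4, 283/132], P' = [35/2 -17/2; -17/2 305/66]
step 1: x' = [-4133/716, 3093/716], P' = [26587/2506 -13789/2506; -13789/2506 8387/2506]

step 0: x̄ = F·x = [0, 4]
step 0: P̄ = F·P·Fᵀ + Q = [34 16; 16 41]
step 0: y = z − H·x̄ = [-5]
step 0: S = H·P̄·Hᵀ + R = [264]
step 0: K = P̄·Hᵀ·S⁻¹ = [1/4; 49/132]
step 0: x' = x̄ + K·y = [-5/4, 283/132]
step 0: P' = (I − K·H)·P̄ = [35/2 -17/2; -17/2 305/66]
step 1: x̄ = F·x = [-59/33, -169/22]
step 1: P̄ = F·P·Fᵀ + Q = [742/33 -454/11; -454/11 1222/11]
step 1: y = z − H·x̄ = [665/33]
step 1: S = H·P̄·Hᵀ + R = [10024/33]
step 1: K = P̄·Hᵀ·S⁻¹ = [-991/5012; 2985/5012]
step 1: x' = x̄ + K·y = [-4133/716, 3093/716]
step 1: P' = (I − K·H)·P̄ = [26587/2506 -13789/2506; -13789/2506 8387/2506]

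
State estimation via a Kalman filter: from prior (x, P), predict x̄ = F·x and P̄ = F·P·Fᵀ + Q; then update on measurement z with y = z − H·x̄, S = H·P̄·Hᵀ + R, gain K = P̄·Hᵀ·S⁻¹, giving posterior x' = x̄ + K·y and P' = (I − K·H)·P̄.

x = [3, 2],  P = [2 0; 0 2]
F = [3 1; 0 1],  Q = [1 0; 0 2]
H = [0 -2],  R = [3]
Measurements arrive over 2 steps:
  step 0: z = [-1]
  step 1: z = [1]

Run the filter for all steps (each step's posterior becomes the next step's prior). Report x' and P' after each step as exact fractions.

step 0: x̄ = F·x = [11, 2]
step 0: P̄ = F·P·Fᵀ + Q = [21 2; 2 4]
step 0: y = z − H·x̄ = [3]
step 0: S = H·P̄·Hᵀ + R = [19]
step 0: K = P̄·Hᵀ·S⁻¹ = [-4/19; -8/19]
step 0: x' = x̄ + K·y = [197/19, 14/19]
step 0: P' = (I − K·H)·P̄ = [383/19 6/19; 6/19 12/19]
step 1: x̄ = F·x = [605/19, 14/19]
step 1: P̄ = F·P·Fᵀ + Q = [3514/19 30/19; 30/19 50/19]
step 1: y = z − H·x̄ = [47/19]
step 1: S = H·P̄·Hᵀ + R = [257/19]
step 1: K = P̄·Hᵀ·S⁻¹ = [-60/257; -100/257]
step 1: x' = x̄ + K·y = [8035/257, -58/257]
step 1: P' = (I − K·H)·P̄ = [47342/257 90/257; 90/257 150/257]

step 0: x' = [197/19, 14/19], P' = [383/19 6/19; 6/19 12/19]
step 1: x' = [8035/257, -58/257], P' = [47342/257 90/257; 90/257 150/257]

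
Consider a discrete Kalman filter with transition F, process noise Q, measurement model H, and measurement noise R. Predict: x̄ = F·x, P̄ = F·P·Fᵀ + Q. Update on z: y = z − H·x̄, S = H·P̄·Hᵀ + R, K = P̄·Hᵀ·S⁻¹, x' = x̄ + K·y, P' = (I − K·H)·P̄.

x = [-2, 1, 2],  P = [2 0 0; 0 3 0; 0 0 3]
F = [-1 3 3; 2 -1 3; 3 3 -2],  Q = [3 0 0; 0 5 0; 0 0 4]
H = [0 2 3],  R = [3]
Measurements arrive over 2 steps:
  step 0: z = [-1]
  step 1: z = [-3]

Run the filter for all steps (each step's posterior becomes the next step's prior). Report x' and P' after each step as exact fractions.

step 0: x' = [3325/272, 641/272, -31/16], P' = [30727/544 6099/544 -237/32; 6099/544 21711/544 -849/32; -237/32 -849/32 575/32]
step 1: x' = [-7321625/1233136, 3545001/308284, -1333787/154142], P' = [511921187/7398816 -100889933/616568 33621287/308284; -100889933/616568 69096549/154142 -23030118/77071; 33621287/308284 -23030118/77071 15377720/77071]

step 0: x̄ = F·x = [11, 1, -7]
step 0: P̄ = F·P·Fᵀ + Q = [59 14 3; 14 43 -15; 3 -15 61]
step 0: y = z − H·x̄ = [18]
step 0: S = H·P̄·Hᵀ + R = [544]
step 0: K = P̄·Hᵀ·S⁻¹ = [37/544; 41/544; 9/32]
step 0: x' = x̄ + K·y = [3325/272, 641/272, -31/16]
step 0: P' = (I − K·H)·P̄ = [30727/544 6099/544 -237/32; 6099/544 21711/544 -849/32; -237/32 -849/32 575/32]
step 1: x̄ = F·x = [-2983/272, 1107/68, 1619/34]
step 1: P̄ = F·P·Fᵀ + Q = [43519/544 -23651/136 -807/68; -23651/136 15573/34 -3126/17; -807/68 -3126/17 26392/17]
step 1: y = z − H·x̄ = [-3033/17]
step 1: S = H·P̄·Hᵀ + R = [231213/17]
step 1: K = P̄·Hᵀ·S⁻¹ = [-6518/231213; 2065/77071; 24308/77071]
step 1: x' = x̄ + K·y = [-7321625/1233136, 3545001/308284, -1333787/154142]
step 1: P' = (I − K·H)·P̄ = [511921187/7398816 -100889933/616568 33621287/308284; -100889933/616568 69096549/154142 -23030118/77071; 33621287/308284 -23030118/77071 15377720/77071]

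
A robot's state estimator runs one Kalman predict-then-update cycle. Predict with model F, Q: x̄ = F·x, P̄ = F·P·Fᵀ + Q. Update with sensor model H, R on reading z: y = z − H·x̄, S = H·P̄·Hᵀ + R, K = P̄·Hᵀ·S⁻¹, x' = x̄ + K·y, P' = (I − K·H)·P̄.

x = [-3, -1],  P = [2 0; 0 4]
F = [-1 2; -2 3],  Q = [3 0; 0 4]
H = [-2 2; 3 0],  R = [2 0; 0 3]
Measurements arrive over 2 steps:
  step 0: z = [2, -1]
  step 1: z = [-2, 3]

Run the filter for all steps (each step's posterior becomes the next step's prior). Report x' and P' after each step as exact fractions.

step 0: x̄ = F·x = [1, 3]
step 0: P̄ = F·P·Fᵀ + Q = [21 28; 28 48]
step 0: y = z − H·x̄ = [-2, -4]
step 0: S = H·P̄·Hᵀ + R = [54 42; 42 192]
step 0: K = P̄·Hᵀ·S⁻¹ = [7/1434 469/1434; 346/717 238/717]
step 0: x' = x̄ + K·y = [-76/239, 169/239]
step 0: P' = (I − K·H)·P̄ = [469/1434 238/717; 238/717 584/717]
step 1: x̄ = F·x = [414/239, 659/239]
step 1: P̄ = F·P·Fᵀ + Q = [2513/478 769/239; 769/239 6206/717]
step 1: y = z − H·x̄ = [-968/239, -525/239]
step 1: S = H·P̄·Hᵀ + R = [22880/717 -2925/239; -2925/239 24051/478]
step 1: K = P̄·Hᵀ·S⁻¹ = [-45/5353 1667/5353; 159022/347945 1622/5353]
step 1: x' = x̄ + K·y = [5793/5353, 83731/347945]
step 1: P' = (I − K·H)·P̄ = [1667/5353 1622/5353; 1622/5353 264452/347945]

step 0: x' = [-76/239, 169/239], P' = [469/1434 238/717; 238/717 584/717]
step 1: x' = [5793/5353, 83731/347945], P' = [1667/5353 1622/5353; 1622/5353 264452/347945]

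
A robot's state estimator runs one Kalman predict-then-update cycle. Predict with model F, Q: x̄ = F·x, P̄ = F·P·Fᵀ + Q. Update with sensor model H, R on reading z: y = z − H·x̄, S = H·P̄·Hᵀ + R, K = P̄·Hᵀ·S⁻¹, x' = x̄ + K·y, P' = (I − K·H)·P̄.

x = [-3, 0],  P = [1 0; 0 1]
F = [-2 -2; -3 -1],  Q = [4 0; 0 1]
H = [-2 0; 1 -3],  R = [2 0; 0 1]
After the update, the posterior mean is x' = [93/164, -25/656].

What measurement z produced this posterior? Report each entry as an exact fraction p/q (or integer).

x̄ = F·x = [6, 9]
P̄ = F·P·Fᵀ + Q = [12 8; 8 11]
S = H·P̄·Hᵀ + R = [50 24; 24 64]
K = P̄·Hᵀ·S⁻¹ = [-39/82 -3/328; -53/328 -433/1312]
x' − x̄ = [-891/164, -5929/656] = K·y
y = (KᵀK)⁻¹·Kᵀ·(x' − x̄) = [11, 22]
z = y + H·x̄ = [11, 22] + [-12, -21] = [-1, 1]

z = [-1, 1]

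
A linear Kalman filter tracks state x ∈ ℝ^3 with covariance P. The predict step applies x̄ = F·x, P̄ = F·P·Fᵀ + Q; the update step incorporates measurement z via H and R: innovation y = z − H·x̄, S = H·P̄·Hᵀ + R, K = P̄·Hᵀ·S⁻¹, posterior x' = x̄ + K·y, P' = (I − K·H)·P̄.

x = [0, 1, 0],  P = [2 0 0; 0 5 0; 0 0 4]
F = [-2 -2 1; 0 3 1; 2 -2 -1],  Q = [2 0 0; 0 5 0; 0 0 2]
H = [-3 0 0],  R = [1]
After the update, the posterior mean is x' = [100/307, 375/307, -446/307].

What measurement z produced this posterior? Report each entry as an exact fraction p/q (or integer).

x̄ = F·x = [-2, 3, -2]
P̄ = F·P·Fᵀ + Q = [34 -26 8; -26 54 -34; 8 -34 34]
S = H·P̄·Hᵀ + R = [307]
K = P̄·Hᵀ·S⁻¹ = [-102/307; 78/307; -24/307]
x' − x̄ = [714/307, -546/307, 168/307] = K·y
y = (KᵀK)⁻¹·Kᵀ·(x' − x̄) = [-7]
z = y + H·x̄ = [-7] + [6] = [-1]

z = [-1]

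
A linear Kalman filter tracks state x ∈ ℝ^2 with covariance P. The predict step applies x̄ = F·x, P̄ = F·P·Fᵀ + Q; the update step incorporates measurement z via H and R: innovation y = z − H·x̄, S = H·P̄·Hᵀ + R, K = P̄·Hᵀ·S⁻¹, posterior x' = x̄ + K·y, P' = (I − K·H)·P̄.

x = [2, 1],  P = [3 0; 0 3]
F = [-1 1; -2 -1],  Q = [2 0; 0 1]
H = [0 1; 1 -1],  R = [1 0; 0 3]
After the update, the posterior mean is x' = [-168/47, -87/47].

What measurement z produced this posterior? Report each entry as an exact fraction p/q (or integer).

x̄ = F·x = [-1, -5]
P̄ = F·P·Fᵀ + Q = [8 3; 3 16]
S = H·P̄·Hᵀ + R = [17 -13; -13 21]
K = P̄·Hᵀ·S⁻¹ = [32/47 31/47; 167/188 -13/188]
x' − x̄ = [-121/47, 148/47] = K·y
y = (KᵀK)⁻¹·Kᵀ·(x' − x̄) = [3, -7]
z = y + H·x̄ = [3, -7] + [-5, 4] = [-2, -3]

z = [-2, -3]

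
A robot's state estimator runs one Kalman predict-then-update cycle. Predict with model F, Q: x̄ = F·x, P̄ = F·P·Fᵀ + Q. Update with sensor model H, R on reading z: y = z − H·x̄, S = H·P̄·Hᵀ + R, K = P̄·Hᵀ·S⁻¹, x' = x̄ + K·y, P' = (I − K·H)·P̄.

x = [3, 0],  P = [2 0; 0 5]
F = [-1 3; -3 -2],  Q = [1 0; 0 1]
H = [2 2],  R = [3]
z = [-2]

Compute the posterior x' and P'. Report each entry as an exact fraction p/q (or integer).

x̄ = F·x = [-3, -9]
P̄ = F·P·Fᵀ + Q = [48 -24; -24 39]
y = z − H·x̄ = [22]
S = H·P̄·Hᵀ + R = [159]
K = P̄·Hᵀ·S⁻¹ = [16/53; 10/53]
x' = x̄ + K·y = [193/53, -257/53]
P' = (I − K·H)·P̄ = [1776/53 -1752/53; -1752/53 1767/53]

x' = [193/53, -257/53]
P' = [1776/53 -1752/53; -1752/53 1767/53]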